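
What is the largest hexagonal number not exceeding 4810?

Solve n(2n−1) ≤ 4810 for integer n.
n = 49 gives 4753 ≤ 4810, while n = 50 gives 4950 > 4810; so the answer is 4753.

4753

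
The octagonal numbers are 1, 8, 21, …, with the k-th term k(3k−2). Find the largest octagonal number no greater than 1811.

1680

Solve n(3n−2) ≤ 1811 for integer n.
n = 24 gives 1680 ≤ 1811, while n = 25 gives 1825 > 1811; so the answer is 1680.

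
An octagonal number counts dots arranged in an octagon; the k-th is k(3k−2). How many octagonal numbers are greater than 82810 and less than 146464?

55

The n-th octagonal number is n(3n−2).
Smallest index with value > 82810: n = 167 (giving 83333).
Largest index with value < 146464: n = 221 (giving 146081).
Indices 167 through 221: 55 terms.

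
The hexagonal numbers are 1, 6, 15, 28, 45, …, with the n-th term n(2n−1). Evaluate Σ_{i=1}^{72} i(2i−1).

251412

Σ i(2i−1) = 2Σi² − Σi over i = 1..72.
Σi = 2628 and Σi² = 127020.
2·127020 − 1·2628 = 251412.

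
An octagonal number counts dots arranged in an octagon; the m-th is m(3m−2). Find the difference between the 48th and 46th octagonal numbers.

560

48·(3·48 − 2) = 6816 and 46·(3·46 − 2) = 6256.
Difference: 6816 − 6256 = 560.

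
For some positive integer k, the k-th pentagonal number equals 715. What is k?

Set n(3n−1)/2 = 715, giving 3n² − n − 1430 = 0.
So n = (1 + 131) / 6 = 132/6 = 22.

22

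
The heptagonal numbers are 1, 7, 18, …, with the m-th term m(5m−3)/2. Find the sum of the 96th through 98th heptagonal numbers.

Σ i(5i−3)/2 = (5Σi² − 3Σi) / 2 over i = 96..98.
Σi = 4851 − 4560 = 291 and Σi² = 318549 − 290320 = 28229.
(5·28229 − 3·291) / 2 = 140272/2 = 70136.

70136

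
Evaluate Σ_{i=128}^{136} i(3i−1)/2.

234720

Σ i(3i−1)/2 = (3Σi² − Σi) / 2 over i = 128..136.
Σi = 9316 − 8128 = 1188 and Σi² = 847756 − 690880 = 156876.
(3·156876 − 1·1188) / 2 = 469440/2 = 234720.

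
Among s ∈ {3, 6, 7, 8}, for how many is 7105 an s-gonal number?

s = 3: P(3, 118) = 7021 and P(3, 119) = 7140; 7105 is not s-gonal.
s = 6: P(6, 59) = 6903 and P(6, 60) = 7140; 7105 is not s-gonal.
s = 7: P(7, 53) = 6943 and P(7, 54) = 7209; 7105 is not s-gonal.
s = 8: P(8, 49) = 7105. ✓
Hits: s ∈ {8} → 1.

1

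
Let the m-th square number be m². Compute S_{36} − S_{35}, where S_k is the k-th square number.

71

n² − (n−1)² = 2n − 1, so 36² − 35² = 2·36 − 1 = 71.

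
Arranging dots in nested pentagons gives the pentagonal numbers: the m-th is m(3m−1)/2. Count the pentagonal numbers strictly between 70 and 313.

The n-th pentagonal number is n(3n−1)/2.
Smallest index with value > 70: n = 8 (giving 92).
Largest index with value < 313: n = 14 (giving 287).
Indices 8 through 14: 7 terms.

7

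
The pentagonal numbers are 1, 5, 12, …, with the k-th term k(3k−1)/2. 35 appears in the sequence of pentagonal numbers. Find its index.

Set n(3n−1)/2 = 35, giving 3n² − n − 70 = 0.
The discriminant is 1 + 24·35 = 841, and √841 = 29.
So n = (1 + 29) / 6 = 30/6 = 5.

5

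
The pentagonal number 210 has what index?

12

Set n(3n−1)/2 = 210, giving 3n² − n − 420 = 0.
So n = (1 + 71) / 6 = 72/6 = 12.
Check: 12·(3·12 − 1)/2 = 210. ✓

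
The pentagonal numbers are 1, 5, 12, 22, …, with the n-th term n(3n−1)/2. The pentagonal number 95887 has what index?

Set n(3n−1)/2 = 95887, giving 3n² − n − 191774 = 0.
The discriminant is 1 + 24·95887 = 2301289, and √2301289 = 1517.
So n = (1 + 1517) / 6 = 1518/6 = 253.

253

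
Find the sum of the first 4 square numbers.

30

Σ_{i=1}^{4} i² = 4·5·9/6 = 30.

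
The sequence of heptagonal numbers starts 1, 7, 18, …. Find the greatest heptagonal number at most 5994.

Solve n(5n−3)/2 ≤ 5994 for integer n.
n = 49 gives 5929 ≤ 5994, while n = 50 gives 6175 > 5994; so the answer is 5929.

5929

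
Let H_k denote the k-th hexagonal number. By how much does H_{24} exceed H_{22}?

24·(2·24 − 1) = 1128 and 22·(2·22 − 1) = 946.
Difference: 1128 − 946 = 182.

182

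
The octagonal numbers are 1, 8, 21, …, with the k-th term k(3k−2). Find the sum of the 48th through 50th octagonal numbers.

Σ i(3i−2) = 3Σi² − 2Σi over i = 48..50.
Σi = 1275 − 1128 = 147 and Σi² = 42925 − 35720 = 7205.
3·7205 − 2·147 = 21321.

21321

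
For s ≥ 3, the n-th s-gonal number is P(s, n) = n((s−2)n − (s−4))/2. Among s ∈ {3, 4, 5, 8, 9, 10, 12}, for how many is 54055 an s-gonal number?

1

s = 3: P(3, 328) = 53956 and P(3, 329) = 54285; 54055 is not s-gonal.
s = 4: P(4, 232) = 53824 and P(4, 233) = 54289; 54055 is not s-gonal.
s = 5: P(5, 190) = 54055. ✓
s = 8: P(8, 134) = 53600 and P(8, 135) = 54405; 54055 is not s-gonal.
s = 9: P(9, 124) = 53506 and P(9, 125) = 54375; 54055 is not s-gonal.
s = 10: P(10, 116) = 53476 and P(10, 117) = 54405; 54055 is not s-gonal.
s = 12: P(12, 104) = 53664 and P(12, 105) = 54705; 54055 is not s-gonal.
Hits: s ∈ {5} → 1.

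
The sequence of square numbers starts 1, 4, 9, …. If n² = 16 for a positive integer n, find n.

4

We need n² = 16, so n = √16 = 4.
Check: 4² = 16. ✓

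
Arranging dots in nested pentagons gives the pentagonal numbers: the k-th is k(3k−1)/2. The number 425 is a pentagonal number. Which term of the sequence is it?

17

Set n(3n−1)/2 = 425, giving 3n² − n − 850 = 0.
So n = (1 + 101) / 6 = 102/6 = 17.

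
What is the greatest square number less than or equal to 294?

289

Solve n² ≤ 294 for integer n.
n = 17 gives 289 ≤ 294, while n = 18 gives 324 > 294; so the answer is 289.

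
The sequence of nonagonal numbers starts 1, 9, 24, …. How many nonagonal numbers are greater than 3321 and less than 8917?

19

The n-th nonagonal number is n(7n−5)/2.
Smallest index with value > 3321: n = 32 (giving 3504).
Largest index with value < 8917: n = 50 (giving 8625).
Indices 32 through 50: 19 terms.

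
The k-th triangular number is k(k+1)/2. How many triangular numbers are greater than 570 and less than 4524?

The n-th triangular number is n(n+1)/2.
Smallest index with value > 570: n = 34 (giving 595).
Largest index with value < 4524: n = 94 (giving 4465).
Indices 34 through 94: 61 terms.

61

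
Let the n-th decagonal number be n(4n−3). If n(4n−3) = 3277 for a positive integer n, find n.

29

Set n(4n−3) = 3277, giving 4n² − 3n − 3277 = 0.
The discriminant is 9 + 16·3277 = 52441, and √52441 = 229.
So n = (3 + 229) / 8 = 232/8 = 29.
Check: 29·(4·29 − 3) = 3277. ✓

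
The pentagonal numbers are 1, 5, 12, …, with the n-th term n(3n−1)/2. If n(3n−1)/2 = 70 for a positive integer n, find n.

7

Set n(3n−1)/2 = 70, giving 3n² − n − 140 = 0.
So n = (1 + 41) / 6 = 42/6 = 7.
Check: 7·(3·7 − 1)/2 = 70. ✓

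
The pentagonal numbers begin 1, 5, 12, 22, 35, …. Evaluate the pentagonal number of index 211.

211·(3·211 − 1)/2 = 211·632/2 = 211·316 = 66676.

66676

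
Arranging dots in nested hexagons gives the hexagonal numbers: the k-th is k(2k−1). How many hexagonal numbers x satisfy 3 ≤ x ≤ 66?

The n-th hexagonal number is n(2n−1).
Smallest index with value ≥ 3: n = 2 (giving 6).
Largest index with value ≤ 66: n = 6 (giving 66).
Indices 2 through 6: 5 terms.

5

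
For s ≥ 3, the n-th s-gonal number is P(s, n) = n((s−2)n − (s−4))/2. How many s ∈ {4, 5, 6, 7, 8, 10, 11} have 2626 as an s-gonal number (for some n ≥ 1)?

1

s = 4: P(4, 51) = 2601 and P(4, 52) = 2704; 2626 is not s-gonal.
s = 5: P(5, 42) = 2625 and P(5, 43) = 2752; 2626 is not s-gonal.
s = 6: P(6, 36) = 2556 and P(6, 37) = 2701; 2626 is not s-gonal.
s = 7: P(7, 32) = 2512 and P(7, 33) = 2673; 2626 is not s-gonal.
s = 8: P(8, 29) = 2465 and P(8, 30) = 2640; 2626 is not s-gonal.
s = 10: P(10, 26) = 2626. ✓
s = 11: P(11, 24) = 2508 and P(11, 25) = 2725; 2626 is not s-gonal.
Hits: s ∈ {10} → 1.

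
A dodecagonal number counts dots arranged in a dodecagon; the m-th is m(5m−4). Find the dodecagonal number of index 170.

143820

The 170th dodecagonal number is n(5n−4) with n = 170.
170·(5·170 − 4) = 170·846 = 143820.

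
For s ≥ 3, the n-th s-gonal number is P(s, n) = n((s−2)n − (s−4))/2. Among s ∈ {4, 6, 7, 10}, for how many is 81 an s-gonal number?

2

s = 4: P(4, 9) = 81. ✓
s = 6: P(6, 6) = 66 and P(6, 7) = 91; 81 is not s-gonal.
s = 7: P(7, 6) = 81. ✓
s = 10: P(10, 4) = 52 and P(10, 5) = 85; 81 is not s-gonal.
Hits: s ∈ {4, 7} → 2.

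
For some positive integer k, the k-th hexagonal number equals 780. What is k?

Set n(2n−1) = 780, giving 2n² − n − 780 = 0.
The discriminant is 1 + 8·780 = 6241, and √6241 = 79.
So n = (1 + 79) / 4 = 80/4 = 20.

20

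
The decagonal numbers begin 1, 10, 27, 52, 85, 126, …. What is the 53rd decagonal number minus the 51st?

826

53·(4·53 − 3) = 11077 and 51·(4·51 − 3) = 10251.
Difference: 11077 − 10251 = 826.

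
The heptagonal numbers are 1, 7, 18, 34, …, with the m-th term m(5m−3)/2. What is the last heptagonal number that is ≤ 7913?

7756

Solve n(5n−3)/2 ≤ 7913 for integer n.
n = 56 gives 7756 ≤ 7913, while n = 57 gives 8037 > 7913; so the answer is 7756.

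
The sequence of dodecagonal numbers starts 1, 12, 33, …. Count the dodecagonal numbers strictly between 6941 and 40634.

The n-th dodecagonal number is n(5n−4).
Smallest index with value > 6941: n = 38 (giving 7068).
Largest index with value < 40634: n = 90 (giving 40140).
Indices 38 through 90: 53 terms.

53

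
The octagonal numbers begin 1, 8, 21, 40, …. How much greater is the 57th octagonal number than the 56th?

Consecutive octagonal numbers differ by 6n − 5: here 6·57 − 5 = 337.

337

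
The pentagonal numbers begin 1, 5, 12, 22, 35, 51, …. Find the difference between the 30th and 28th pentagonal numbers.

30·(3·30 − 1)/2 = 1335 and 28·(3·28 − 1)/2 = 1162.
Difference: 1335 − 1162 = 173.

173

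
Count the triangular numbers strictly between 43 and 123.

The n-th triangular number is n(n+1)/2.
Smallest index with value > 43: n = 9 (giving 45).
Largest index with value < 123: n = 15 (giving 120).
Indices 9 through 15: 7 terms.

7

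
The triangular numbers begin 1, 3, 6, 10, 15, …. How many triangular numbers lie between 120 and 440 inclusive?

The n-th triangular number is n(n+1)/2.
Smallest index with value ≥ 120: n = 15 (giving 120).
Largest index with value ≤ 440: n = 29 (giving 435).
Indices 15 through 29: 15 terms.

15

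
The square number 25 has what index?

5

We need n² = 25, so n = √25 = 5.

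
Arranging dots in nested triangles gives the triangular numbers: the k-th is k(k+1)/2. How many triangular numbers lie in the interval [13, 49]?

5

The n-th triangular number is n(n+1)/2.
Smallest index with value ≥ 13: n = 5 (giving 15).
Largest index with value ≤ 49: n = 9 (giving 45).
Indices 5 through 9: 5 terms.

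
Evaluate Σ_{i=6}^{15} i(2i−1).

Σ i(2i−1) = 2Σi² − Σi over i = 6..15.
Σi = 120 − 15 = 105 and Σi² = 1240 − 55 = 1185.
2·1185 − 1·105 = 2265.

2265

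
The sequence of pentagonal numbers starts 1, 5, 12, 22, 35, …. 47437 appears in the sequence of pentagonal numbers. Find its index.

178

Set n(3n−1)/2 = 47437, giving 3n² − n − 94874 = 0.
So n = (1 + 1067) / 6 = 1068/6 = 178.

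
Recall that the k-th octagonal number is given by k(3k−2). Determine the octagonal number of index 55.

8965

The 55th octagonal number is n(3n−2) with n = 55.
55·(3·55 − 2) = 55·163 = 8965.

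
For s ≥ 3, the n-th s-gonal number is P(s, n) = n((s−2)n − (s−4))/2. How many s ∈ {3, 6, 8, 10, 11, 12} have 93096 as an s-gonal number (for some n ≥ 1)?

s = 3: P(3, 431) = 93096. ✓
s = 6: P(6, 216) = 93096. ✓
s = 8: P(8, 176) = 92576 and P(8, 177) = 93633; 93096 is not s-gonal.
s = 10: P(10, 152) = 91960 and P(10, 153) = 93177; 93096 is not s-gonal.
s = 11: P(11, 144) = 92808 and P(11, 145) = 94105; 93096 is not s-gonal.
s = 12: P(12, 136) = 91936 and P(12, 137) = 93297; 93096 is not s-gonal.
Hits: s ∈ {3, 6} → 2.

2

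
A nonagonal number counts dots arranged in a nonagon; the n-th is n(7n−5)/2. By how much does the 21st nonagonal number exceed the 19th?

21·(7·21 − 5)/2 = 1491 and 19·(7·19 − 5)/2 = 1216.
Difference: 1491 − 1216 = 275.

275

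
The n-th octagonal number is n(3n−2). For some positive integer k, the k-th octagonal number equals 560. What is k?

14

Set n(3n−2) = 560, giving 3n² − 2n − 560 = 0.
The discriminant is 4 + 12·560 = 6724, and √6724 = 82.
So n = (2 + 82) / 6 = 84/6 = 14.
Check: 14·(3·14 − 2) = 560. ✓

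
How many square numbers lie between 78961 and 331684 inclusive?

295

The n-th square number is n².
Smallest index with value ≥ 78961: n = 281 (giving 78961).
Largest index with value ≤ 331684: n = 575 (giving 330625).
Indices 281 through 575: 295 terms.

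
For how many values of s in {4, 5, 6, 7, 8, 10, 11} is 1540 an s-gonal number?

s = 4: P(4, 39) = 1521 and P(4, 40) = 1600; 1540 is not s-gonal.
s = 5: P(5, 32) = 1520 and P(5, 33) = 1617; 1540 is not s-gonal.
s = 6: P(6, 28) = 1540. ✓
s = 7: P(7, 25) = 1525 and P(7, 26) = 1651; 1540 is not s-gonal.
s = 8: P(8, 22) = 1408 and P(8, 23) = 1541; 1540 is not s-gonal.
s = 10: P(10, 20) = 1540. ✓
s = 11: P(11, 18) = 1395 and P(11, 19) = 1558; 1540 is not s-gonal.
Hits: s ∈ {6, 10} → 2.

2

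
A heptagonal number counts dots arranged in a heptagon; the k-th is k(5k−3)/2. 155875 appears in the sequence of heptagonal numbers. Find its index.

250

Set n(5n−3)/2 = 155875, giving 5n² − 3n − 311750 = 0.
The discriminant is 9 + 40·155875 = 6235009, and √6235009 = 2497.
So n = (3 + 2497) / 10 = 2500/10 = 250.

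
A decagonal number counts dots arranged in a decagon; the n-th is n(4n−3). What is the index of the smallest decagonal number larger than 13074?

Solve n(4n−3) > 13074 for integer n.
The largest n with value ≤ 13074 is 57 (since 12825 ≤ 13074 < 13282), so the first above is n = 58, value 13282.

58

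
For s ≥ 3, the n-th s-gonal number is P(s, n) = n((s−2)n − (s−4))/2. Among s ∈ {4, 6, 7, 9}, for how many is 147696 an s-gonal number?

1

s = 4: P(4, 384) = 147456 and P(4, 385) = 148225; 147696 is not s-gonal.
s = 6: P(6, 272) = 147696. ✓
s = 7: P(7, 243) = 147258 and P(7, 244) = 148474; 147696 is not s-gonal.
s = 9: P(9, 205) = 146575 and P(9, 206) = 148011; 147696 is not s-gonal.
Hits: s ∈ {6} → 1.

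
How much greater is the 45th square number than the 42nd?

45² = 2025 and 42² = 1764.
Difference: 2025 − 1764 = 261.

261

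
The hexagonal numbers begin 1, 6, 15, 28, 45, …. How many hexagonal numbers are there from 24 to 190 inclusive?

7

The n-th hexagonal number is n(2n−1).
Smallest index with value ≥ 24: n = 4 (giving 28).
Largest index with value ≤ 190: n = 10 (giving 190).
Indices 4 through 10: 7 terms.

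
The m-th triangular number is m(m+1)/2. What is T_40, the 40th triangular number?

820

40·41/2 = 1640/2 = 820.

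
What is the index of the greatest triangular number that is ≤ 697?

Solve n(n+1)/2 ≤ 697 for integer n.
n = 36 gives 666 ≤ 697, while n = 37 gives 703 > 697; so the answer is index 36.

36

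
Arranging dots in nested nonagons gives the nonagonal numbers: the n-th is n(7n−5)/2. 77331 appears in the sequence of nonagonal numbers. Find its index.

149

Set n(7n−5)/2 = 77331, giving 7n² − 5n − 154662 = 0.
The discriminant is 25 + 56·77331 = 4330561, and √4330561 = 2081.
So n = (5 + 2081) / 14 = 2086/14 = 149.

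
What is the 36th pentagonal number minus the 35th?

106

Consecutive pentagonal numbers differ by 3n − 2: here 3·36 − 2 = 106.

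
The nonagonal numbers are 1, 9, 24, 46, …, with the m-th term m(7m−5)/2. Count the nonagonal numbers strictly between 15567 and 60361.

64

The n-th nonagonal number is n(7n−5)/2.
Smallest index with value > 15567: n = 68 (giving 16014).
Largest index with value < 60361: n = 131 (giving 59736).
Indices 68 through 131: 64 terms.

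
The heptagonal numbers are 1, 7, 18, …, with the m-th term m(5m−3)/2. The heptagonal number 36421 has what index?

Set n(5n−3)/2 = 36421, giving 5n² − 3n − 72842 = 0.
So n = (3 + 1207) / 10 = 1210/10 = 121.
Check: 121·(5·121 − 3)/2 = 36421. ✓

121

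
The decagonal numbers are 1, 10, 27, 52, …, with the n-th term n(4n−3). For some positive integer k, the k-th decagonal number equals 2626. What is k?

26

Set n(4n−3) = 2626, giving 4n² − 3n − 2626 = 0.
So n = (3 + 205) / 8 = 208/8 = 26.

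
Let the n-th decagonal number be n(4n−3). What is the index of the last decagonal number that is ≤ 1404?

19

Solve n(4n−3) ≤ 1404 for integer n.
n = 19 gives 1387 ≤ 1404, while n = 20 gives 1540 > 1404; so the answer is index 19.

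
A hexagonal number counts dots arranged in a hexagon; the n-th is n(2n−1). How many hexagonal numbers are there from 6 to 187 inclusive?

8

The n-th hexagonal number is n(2n−1).
Smallest index with value ≥ 6: n = 2 (giving 6).
Largest index with value ≤ 187: n = 9 (giving 153).
Indices 2 through 9: 8 terms.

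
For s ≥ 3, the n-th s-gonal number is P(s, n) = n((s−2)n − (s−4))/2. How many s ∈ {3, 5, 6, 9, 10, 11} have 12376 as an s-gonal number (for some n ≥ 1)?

s = 3: P(3, 156) = 12246 and P(3, 157) = 12403; 12376 is not s-gonal.
s = 5: P(5, 91) = 12376. ✓
s = 6: P(6, 78) = 12090 and P(6, 79) = 12403; 12376 is not s-gonal.
s = 9: P(9, 59) = 12036 and P(9, 60) = 12450; 12376 is not s-gonal.
s = 10: P(10, 56) = 12376. ✓
s = 11: P(11, 52) = 11986 and P(11, 53) = 12455; 12376 is not s-gonal.
Hits: s ∈ {5, 10} → 2.

2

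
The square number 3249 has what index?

We need n² = 3249, so n = √3249 = 57.

57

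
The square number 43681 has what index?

209

We need n² = 43681, so n = √43681 = 209.
Check: 209² = 43681. ✓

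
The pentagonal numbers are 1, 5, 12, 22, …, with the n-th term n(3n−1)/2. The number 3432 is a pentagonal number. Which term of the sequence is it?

48

Set n(3n−1)/2 = 3432, giving 3n² − n − 6864 = 0.
The discriminant is 1 + 24·3432 = 82369, and √82369 = 287.
So n = (1 + 287) / 6 = 288/6 = 48.
Check: 48·(3·48 − 1)/2 = 3432. ✓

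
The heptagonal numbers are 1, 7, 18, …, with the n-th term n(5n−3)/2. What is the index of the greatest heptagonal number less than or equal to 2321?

Solve n(5n−3)/2 ≤ 2321 for integer n.
n = 30 gives 2205 ≤ 2321, while n = 31 gives 2356 > 2321; so the answer is index 30.

30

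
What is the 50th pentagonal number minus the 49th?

148

Consecutive pentagonal numbers differ by 3n − 2: here 3·50 − 2 = 148.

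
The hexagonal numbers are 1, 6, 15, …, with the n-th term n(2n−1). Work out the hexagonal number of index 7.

The 7th hexagonal number is n(2n−1) with n = 7.
7·(2·7 − 1) = 7·13 = 91.

91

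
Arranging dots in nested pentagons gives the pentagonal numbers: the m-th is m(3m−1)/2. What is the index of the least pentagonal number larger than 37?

Solve n(3n−1)/2 > 37 for integer n.
The largest n with value ≤ 37 is 5 (since 35 ≤ 37 < 51), so the first above is n = 6, value 51.

6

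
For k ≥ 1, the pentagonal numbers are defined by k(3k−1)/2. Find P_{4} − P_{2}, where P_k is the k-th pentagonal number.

17

4·(3·4 − 1)/2 = 22 and 2·(3·2 − 1)/2 = 5.
Difference: 22 − 5 = 17.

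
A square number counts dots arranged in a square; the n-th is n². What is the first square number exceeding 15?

Solve n² > 15 for integer n.
The largest n with value ≤ 15 is 3 (since 9 ≤ 15 < 16), so the first above is n = 4, value 16.

16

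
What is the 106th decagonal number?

44626

The 106th decagonal number is n(4n−3) with n = 106.
106·(4·106 − 3) = 106·421 = 44626.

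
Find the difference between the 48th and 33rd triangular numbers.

615

48·49/2 = 1176 and 33·34/2 = 561.
Difference: 1176 − 561 = 615.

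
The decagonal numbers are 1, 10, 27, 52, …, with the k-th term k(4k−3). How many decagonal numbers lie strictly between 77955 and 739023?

291

The n-th decagonal number is n(4n−3).
Smallest index with value > 77955: n = 140 (giving 77980).
Largest index with value < 739023: n = 430 (giving 738310).
Indices 140 through 430: 291 terms.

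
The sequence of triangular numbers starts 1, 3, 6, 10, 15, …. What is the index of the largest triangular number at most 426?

28

Solve n(n+1)/2 ≤ 426 for integer n.
n = 28 gives 406 ≤ 426, while n = 29 gives 435 > 426; so the answer is index 28.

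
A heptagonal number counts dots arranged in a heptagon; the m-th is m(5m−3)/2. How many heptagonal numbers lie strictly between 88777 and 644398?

The n-th heptagonal number is n(5n−3)/2.
Smallest index with value > 88777: n = 189 (giving 89019).
Largest index with value < 644398: n = 507 (giving 641862).
Indices 189 through 507: 319 terms.

319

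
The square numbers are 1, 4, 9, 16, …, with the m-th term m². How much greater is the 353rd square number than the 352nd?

n² − (n−1)² = 2n − 1, so 353² − 352² = 2·353 − 1 = 705.

705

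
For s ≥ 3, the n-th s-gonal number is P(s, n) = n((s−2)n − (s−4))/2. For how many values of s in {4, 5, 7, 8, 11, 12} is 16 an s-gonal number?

1

s = 4: P(4, 4) = 16. ✓
s = 5: P(5, 3) = 12 and P(5, 4) = 22; 16 is not s-gonal.
s = 7: P(7, 2) = 7 and P(7, 3) = 18; 16 is not s-gonal.
s = 8: P(8, 2) = 8 and P(8, 3) = 21; 16 is not s-gonal.
s = 11: P(11, 2) = 11 and P(11, 3) = 30; 16 is not s-gonal.
s = 12: P(12, 2) = 12 and P(12, 3) = 33; 16 is not s-gonal.
Hits: s ∈ {4} → 1.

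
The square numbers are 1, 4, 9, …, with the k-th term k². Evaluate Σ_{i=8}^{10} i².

245

Σ_{i=8}^{10} i² = 385 − 140 = 245.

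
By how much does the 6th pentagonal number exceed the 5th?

16

Consecutive pentagonal numbers differ by 3n − 2: here 3·6 − 2 = 16.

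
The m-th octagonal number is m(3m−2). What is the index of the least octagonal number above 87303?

171

Solve n(3n−2) > 87303 for integer n.
The largest n with value ≤ 87303 is 170 (since 86360 ≤ 87303 < 87381), so the first above is n = 171, value 87381.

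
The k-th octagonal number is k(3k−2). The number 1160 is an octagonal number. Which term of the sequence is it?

Set n(3n−2) = 1160, giving 3n² − 2n − 1160 = 0.
The discriminant is 4 + 12·1160 = 13924, and √13924 = 118.
So n = (2 + 118) / 6 = 120/6 = 20.

20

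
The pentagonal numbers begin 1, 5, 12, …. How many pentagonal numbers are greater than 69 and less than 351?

9

The n-th pentagonal number is n(3n−1)/2.
Smallest index with value > 69: n = 7 (giving 70).
Largest index with value < 351: n = 15 (giving 330).
Indices 7 through 15: 9 terms.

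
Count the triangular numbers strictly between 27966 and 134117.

281

The n-th triangular number is n(n+1)/2.
Smallest index with value > 27966: n = 237 (giving 28203).
Largest index with value < 134117: n = 517 (giving 133903).
Indices 237 through 517: 281 terms.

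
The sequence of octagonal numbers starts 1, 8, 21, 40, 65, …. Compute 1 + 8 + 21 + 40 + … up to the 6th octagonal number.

231

Σ i(3i−2) = 3Σi² − 2Σi over i = 1..6.
Σi = 21 and Σi² = 91.
3·91 − 2·21 = 231.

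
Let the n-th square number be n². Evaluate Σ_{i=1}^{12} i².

650

Σ_{i=1}^{12} i² = 12·13·25/6 = 650.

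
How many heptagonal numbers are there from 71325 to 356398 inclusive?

208

The n-th heptagonal number is n(5n−3)/2.
Smallest index with value ≥ 71325: n = 170 (giving 71995).
Largest index with value ≤ 356398: n = 377 (giving 354757).
Indices 170 through 377: 208 terms.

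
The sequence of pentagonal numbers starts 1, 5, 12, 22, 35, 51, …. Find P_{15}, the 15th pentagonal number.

The 15th pentagonal number is n(3n−1)/2 with n = 15.
15·(3·15 − 1)/2 = 15·44/2 = 15·22 = 330.

330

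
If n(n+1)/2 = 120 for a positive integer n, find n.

15

Set n(n+1)/2 = 120, giving n² + n − 240 = 0.
The discriminant is 1 + 8·120 = 961, and √961 = 31.
So n = (-1 + 31) / 2 = 30/2 = 15.
Check: 15·16/2 = 120. ✓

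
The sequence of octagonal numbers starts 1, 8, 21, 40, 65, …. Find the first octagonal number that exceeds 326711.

Solve n(3n−2) > 326711 for integer n.
The largest n with value ≤ 326711 is 330 (since 326040 ≤ 326711 < 328021), so the first above is n = 331, value 328021.

328021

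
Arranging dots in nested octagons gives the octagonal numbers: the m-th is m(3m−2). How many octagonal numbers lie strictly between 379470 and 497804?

52

The n-th octagonal number is n(3n−2).
Smallest index with value > 379470: n = 356 (giving 379496).
Largest index with value < 497804: n = 407 (giving 496133).
Indices 356 through 407: 52 terms.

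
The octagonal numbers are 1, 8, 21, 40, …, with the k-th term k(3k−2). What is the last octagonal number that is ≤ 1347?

1281

Solve n(3n−2) ≤ 1347 for integer n.
n = 21 gives 1281 ≤ 1347, while n = 22 gives 1408 > 1347; so the answer is 1281.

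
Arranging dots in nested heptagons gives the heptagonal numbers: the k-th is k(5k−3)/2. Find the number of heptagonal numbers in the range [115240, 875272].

378

The n-th heptagonal number is n(5n−3)/2.
Smallest index with value ≥ 115240: n = 215 (giving 115240).
Largest index with value ≤ 875272: n = 592 (giving 875272).
Indices 215 through 592: 378 terms.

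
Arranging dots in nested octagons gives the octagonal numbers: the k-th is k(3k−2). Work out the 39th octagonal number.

4485

The 39th octagonal number is n(3n−2) with n = 39.
39·(3·39 − 2) = 39·115 = 4485.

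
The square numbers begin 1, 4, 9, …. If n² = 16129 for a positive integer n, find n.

We need n² = 16129, so n = √16129 = 127.

127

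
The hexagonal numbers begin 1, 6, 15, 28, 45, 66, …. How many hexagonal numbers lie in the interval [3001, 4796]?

11

The n-th hexagonal number is n(2n−1).
Smallest index with value ≥ 3001: n = 39 (giving 3003).
Largest index with value ≤ 4796: n = 49 (giving 4753).
Indices 39 through 49: 11 terms.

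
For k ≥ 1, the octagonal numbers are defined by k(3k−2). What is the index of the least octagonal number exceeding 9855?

58

Solve n(3n−2) > 9855 for integer n.
The largest n with value ≤ 9855 is 57 (since 9633 ≤ 9855 < 9976), so the first above is n = 58, value 9976.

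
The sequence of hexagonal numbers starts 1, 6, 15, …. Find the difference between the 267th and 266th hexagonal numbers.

1065

Consecutive hexagonal numbers differ by 4n − 3: here 4·267 − 3 = 1065.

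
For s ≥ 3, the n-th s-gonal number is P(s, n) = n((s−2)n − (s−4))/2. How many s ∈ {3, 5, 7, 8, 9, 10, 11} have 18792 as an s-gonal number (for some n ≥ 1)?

1

s = 3: P(3, 193) = 18721 and P(3, 194) = 18915; 18792 is not s-gonal.
s = 5: P(5, 112) = 18760 and P(5, 113) = 19097; 18792 is not s-gonal.
s = 7: P(7, 87) = 18792. ✓
s = 8: P(8, 79) = 18565 and P(8, 80) = 19040; 18792 is not s-gonal.
s = 9: P(9, 73) = 18469 and P(9, 74) = 18981; 18792 is not s-gonal.
s = 10: P(10, 68) = 18292 and P(10, 69) = 18837; 18792 is not s-gonal.
s = 11: P(11, 65) = 18785 and P(11, 66) = 19371; 18792 is not s-gonal.
Hits: s ∈ {7} → 1.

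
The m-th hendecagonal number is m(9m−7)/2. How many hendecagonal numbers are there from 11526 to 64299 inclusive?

The n-th hendecagonal number is n(9n−7)/2.
Smallest index with value ≥ 11526: n = 51 (giving 11526).
Largest index with value ≤ 64299: n = 119 (giving 63308).
Indices 51 through 119: 69 terms.

69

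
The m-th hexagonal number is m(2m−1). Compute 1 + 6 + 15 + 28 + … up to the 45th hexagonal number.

Σ i(2i−1) = 2Σi² − Σi over i = 1..45.
Σi = 1035 and Σi² = 31395.
2·31395 − 1·1035 = 61755.

61755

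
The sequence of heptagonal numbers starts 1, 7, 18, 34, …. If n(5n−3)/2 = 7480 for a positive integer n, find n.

Set n(5n−3)/2 = 7480, giving 5n² − 3n − 14960 = 0.
The discriminant is 9 + 40·7480 = 299209, and √299209 = 547.
So n = (3 + 547) / 10 = 550/10 = 55.
Check: 55·(5·55 − 3)/2 = 7480. ✓

55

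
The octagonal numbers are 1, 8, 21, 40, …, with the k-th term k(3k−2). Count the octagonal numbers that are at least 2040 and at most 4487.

The n-th octagonal number is n(3n−2).
Smallest index with value ≥ 2040: n = 27 (giving 2133).
Largest index with value ≤ 4487: n = 39 (giving 4485).
Indices 27 through 39: 13 terms.

13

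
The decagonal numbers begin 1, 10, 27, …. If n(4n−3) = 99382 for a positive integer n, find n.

Set n(4n−3) = 99382, giving 4n² − 3n − 99382 = 0.
The discriminant is 9 + 16·99382 = 1590121, and √1590121 = 1261.
So n = (3 + 1261) / 8 = 1264/8 = 158.
Check: 158·(4·158 − 3) = 99382. ✓

158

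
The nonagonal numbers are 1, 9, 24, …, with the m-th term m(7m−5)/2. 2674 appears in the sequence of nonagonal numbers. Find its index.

Set n(7n−5)/2 = 2674, giving 7n² − 5n − 5348 = 0.
The discriminant is 25 + 56·2674 = 149769, and √149769 = 387.
So n = (5 + 387) / 14 = 392/14 = 28.

28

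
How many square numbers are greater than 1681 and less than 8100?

48

The n-th square number is n².
Smallest index with value > 1681: n = 42 (giving 1764).
Largest index with value < 8100: n = 89 (giving 7921).
Indices 42 through 89: 48 terms.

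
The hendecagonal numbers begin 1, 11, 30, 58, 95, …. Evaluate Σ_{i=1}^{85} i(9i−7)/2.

Σ i(9i−7)/2 = (9Σi² − 7Σi) / 2 over i = 1..85.
Σi = 3655 and Σi² = 208335.
(9·208335 − 7·3655) / 2 = 1849430/2 = 924715.

924715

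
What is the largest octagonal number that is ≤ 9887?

Solve n(3n−2) ≤ 9887 for integer n.
n = 57 gives 9633 ≤ 9887, while n = 58 gives 9976 > 9887; so the answer is 9633.

9633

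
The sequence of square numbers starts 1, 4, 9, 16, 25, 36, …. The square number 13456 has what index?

We need n² = 13456, so n = √13456 = 116.
Check: 116² = 13456. ✓

116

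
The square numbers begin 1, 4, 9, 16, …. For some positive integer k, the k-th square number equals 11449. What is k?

107

We need n² = 11449, so n = √11449 = 107.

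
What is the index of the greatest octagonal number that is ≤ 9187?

55

Solve n(3n−2) ≤ 9187 for integer n.
n = 55 gives 8965 ≤ 9187, while n = 56 gives 9296 > 9187; so the answer is index 55.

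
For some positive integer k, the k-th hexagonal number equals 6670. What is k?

Set n(2n−1) = 6670, giving 2n² − n − 6670 = 0.
So n = (1 + 231) / 4 = 232/4 = 58.

58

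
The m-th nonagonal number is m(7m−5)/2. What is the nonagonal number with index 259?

259·(7·259 − 5)/2 = 259·1808/2 = 259·904 = 234136.

234136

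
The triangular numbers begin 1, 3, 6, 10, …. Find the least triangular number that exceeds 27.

Solve n(n+1)/2 > 27 for integer n.
The largest n with value ≤ 27 is 6 (since 21 ≤ 27 < 28), so the first above is n = 7, value 28.

28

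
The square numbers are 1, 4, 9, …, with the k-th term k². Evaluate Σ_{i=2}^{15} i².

1239

Σ_{i=2}^{15} i² = 1240 − 1 = 1239.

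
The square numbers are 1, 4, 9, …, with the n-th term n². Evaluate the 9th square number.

81

The 9th square number is n² with n = 9.
9² = 81.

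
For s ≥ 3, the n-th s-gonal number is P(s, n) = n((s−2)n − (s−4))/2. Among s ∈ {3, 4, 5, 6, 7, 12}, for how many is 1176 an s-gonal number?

s = 3: P(3, 48) = 1176. ✓
s = 4: P(4, 34) = 1156 and P(4, 35) = 1225; 1176 is not s-gonal.
s = 5: P(5, 28) = 1162 and P(5, 29) = 1247; 1176 is not s-gonal.
s = 6: P(6, 24) = 1128 and P(6, 25) = 1225; 1176 is not s-gonal.
s = 7: P(7, 21) = 1071 and P(7, 22) = 1177; 1176 is not s-gonal.
s = 12: P(12, 15) = 1065 and P(12, 16) = 1216; 1176 is not s-gonal.
Hits: s ∈ {3} → 1.

1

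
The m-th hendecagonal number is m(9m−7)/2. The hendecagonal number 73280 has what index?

Set n(9n−7)/2 = 73280, giving 9n² − 7n − 146560 = 0.
The discriminant is 49 + 72·73280 = 5276209, and √5276209 = 2297.
So n = (7 + 2297) / 18 = 2304/18 = 128.

128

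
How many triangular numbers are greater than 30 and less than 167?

The n-th triangular number is n(n+1)/2.
Smallest index with value > 30: n = 8 (giving 36).
Largest index with value < 167: n = 17 (giving 153).
Indices 8 through 17: 10 terms.

10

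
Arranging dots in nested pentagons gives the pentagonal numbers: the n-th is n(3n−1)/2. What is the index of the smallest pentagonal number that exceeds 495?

Solve n(3n−1)/2 > 495 for integer n.
The largest n with value ≤ 495 is 18 (since 477 ≤ 495 < 532), so the first above is n = 19, value 532.

19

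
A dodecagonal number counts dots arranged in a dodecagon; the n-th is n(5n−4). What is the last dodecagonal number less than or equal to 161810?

Solve n(5n−4) ≤ 161810 for integer n.
n = 180 gives 161280 ≤ 161810, while n = 181 gives 163081 > 161810; so the answer is 161280.

161280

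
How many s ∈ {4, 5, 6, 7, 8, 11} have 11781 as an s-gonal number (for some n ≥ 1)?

s = 4: P(4, 108) = 11664 and P(4, 109) = 11881; 11781 is not s-gonal.
s = 5: P(5, 88) = 11572 and P(5, 89) = 11837; 11781 is not s-gonal.
s = 6: P(6, 77) = 11781. ✓
s = 7: P(7, 68) = 11458 and P(7, 69) = 11799; 11781 is not s-gonal.
s = 8: P(8, 63) = 11781. ✓
s = 11: P(11, 51) = 11526 and P(11, 52) = 11986; 11781 is not s-gonal.
Hits: s ∈ {6, 8} → 2.

2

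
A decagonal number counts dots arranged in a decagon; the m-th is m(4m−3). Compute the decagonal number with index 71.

71·(4·71 − 3) = 71·281 = 19951.

19951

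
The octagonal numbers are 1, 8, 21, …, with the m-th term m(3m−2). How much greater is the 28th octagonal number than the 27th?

Consecutive octagonal numbers differ by 6n − 5: here 6·28 − 5 = 163.

163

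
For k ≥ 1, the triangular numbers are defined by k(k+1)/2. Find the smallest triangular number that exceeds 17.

Solve n(n+1)/2 > 17 for integer n.
The largest n with value ≤ 17 is 5 (since 15 ≤ 17 < 21), so the first above is n = 6, value 21.

21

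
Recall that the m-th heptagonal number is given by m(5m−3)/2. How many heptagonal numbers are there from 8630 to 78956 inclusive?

The n-th heptagonal number is n(5n−3)/2.
Smallest index with value ≥ 8630: n = 60 (giving 8910).
Largest index with value ≤ 78956: n = 178 (giving 78943).
Indices 60 through 178: 119 terms.

119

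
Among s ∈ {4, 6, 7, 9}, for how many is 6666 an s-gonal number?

1

s = 4: P(4, 81) = 6561 and P(4, 82) = 6724; 6666 is not s-gonal.
s = 6: P(6, 57) = 6441 and P(6, 58) = 6670; 6666 is not s-gonal.
s = 7: P(7, 51) = 6426 and P(7, 52) = 6682; 6666 is not s-gonal.
s = 9: P(9, 44) = 6666. ✓
Hits: s ∈ {9} → 1.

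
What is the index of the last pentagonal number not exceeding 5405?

60

Solve n(3n−1)/2 ≤ 5405 for integer n.
n = 60 gives 5370 ≤ 5405, while n = 61 gives 5551 > 5405; so the answer is index 60.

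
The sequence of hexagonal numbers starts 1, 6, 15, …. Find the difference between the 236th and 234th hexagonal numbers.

236·(2·236 − 1) = 111156 and 234·(2·234 − 1) = 109278.
Difference: 111156 − 109278 = 1878.

1878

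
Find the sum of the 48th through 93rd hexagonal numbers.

470235

Σ i(2i−1) = 2Σi² − Σi over i = 48..93.
Σi = 4371 − 1128 = 3243 and Σi² = 272459 − 35720 = 236739.
2·236739 − 1·3243 = 470235.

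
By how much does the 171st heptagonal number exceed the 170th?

851

Consecutive heptagonal numbers differ by 5n − 4: here 5·171 − 4 = 851.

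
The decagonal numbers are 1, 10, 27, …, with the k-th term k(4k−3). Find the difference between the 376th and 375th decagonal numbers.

3001

Consecutive decagonal numbers differ by 8n − 7: here 8·376 − 7 = 3001.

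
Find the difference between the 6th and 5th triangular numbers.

Consecutive triangular numbers differ by n: T_{6} − T_{5} = 6.

6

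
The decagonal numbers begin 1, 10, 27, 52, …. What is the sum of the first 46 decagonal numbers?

Σ i(4i−3) = 4Σi² − 3Σi over i = 1..46.
Σi = 1081 and Σi² = 33511.
4·33511 − 3·1081 = 130801.

130801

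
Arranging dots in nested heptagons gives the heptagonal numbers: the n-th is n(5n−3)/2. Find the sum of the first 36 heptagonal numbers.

39516

Σ i(5i−3)/2 = (5Σi² − 3Σi) / 2 over i = 1..36.
Σi = 666 and Σi² = 16206.
(5·16206 − 3·666) / 2 = 79032/2 = 39516.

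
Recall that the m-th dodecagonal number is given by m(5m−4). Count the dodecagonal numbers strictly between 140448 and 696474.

The n-th dodecagonal number is n(5n−4).
Smallest index with value > 140448: n = 169 (giving 142129).
Largest index with value < 696474: n = 373 (giving 694153).
Indices 169 through 373: 205 terms.

205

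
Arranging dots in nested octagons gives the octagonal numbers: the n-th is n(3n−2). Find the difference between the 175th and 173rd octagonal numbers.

175·(3·175 − 2) = 91525 and 173·(3·173 − 2) = 89441.
Difference: 91525 − 89441 = 2084.

2084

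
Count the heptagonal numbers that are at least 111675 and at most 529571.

The n-th heptagonal number is n(5n−3)/2.
Smallest index with value ≥ 111675: n = 212 (giving 112042).
Largest index with value ≤ 529571: n = 460 (giving 528310).
Indices 212 through 460: 249 terms.

249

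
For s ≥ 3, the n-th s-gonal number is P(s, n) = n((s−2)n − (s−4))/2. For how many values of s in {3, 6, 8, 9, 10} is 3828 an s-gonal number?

2

s = 3: P(3, 87) = 3828. ✓
s = 6: P(6, 44) = 3828. ✓
s = 8: P(8, 36) = 3816 and P(8, 37) = 4033; 3828 is not s-gonal.
s = 9: P(9, 33) = 3729 and P(9, 34) = 3961; 3828 is not s-gonal.
s = 10: P(10, 31) = 3751 and P(10, 32) = 4000; 3828 is not s-gonal.
Hits: s ∈ {3, 6} → 2.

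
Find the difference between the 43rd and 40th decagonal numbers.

43·(4·43 − 3) = 7267 and 40·(4·40 − 3) = 6280.
Difference: 7267 − 6280 = 987.

987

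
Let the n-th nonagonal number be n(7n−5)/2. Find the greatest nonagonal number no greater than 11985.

11629

Solve n(7n−5)/2 ≤ 11985 for integer n.
n = 58 gives 11629 ≤ 11985, while n = 59 gives 12036 > 11985; so the answer is 11629.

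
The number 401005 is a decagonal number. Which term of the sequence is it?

317

Set n(4n−3) = 401005, giving 4n² − 3n − 401005 = 0.
The discriminant is 9 + 16·401005 = 6416089, and √6416089 = 2533.
So n = (3 + 2533) / 8 = 2536/8 = 317.
Check: 317·(4·317 − 3) = 401005. ✓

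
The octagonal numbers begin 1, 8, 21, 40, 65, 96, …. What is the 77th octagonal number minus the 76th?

Consecutive octagonal numbers differ by 6n − 5: here 6·77 − 5 = 457.

457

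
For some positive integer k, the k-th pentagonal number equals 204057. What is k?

369

Set n(3n−1)/2 = 204057, giving 3n² − n − 408114 = 0.
The discriminant is 1 + 24·204057 = 4897369, and √4897369 = 2213.
So n = (1 + 2213) / 6 = 2214/6 = 369.
Check: 369·(3·369 − 1)/2 = 204057. ✓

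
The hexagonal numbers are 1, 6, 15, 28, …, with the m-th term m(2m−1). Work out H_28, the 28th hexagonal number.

1540

The 28th hexagonal number is n(2n−1) with n = 28.
28·(2·28 − 1) = 28·55 = 1540.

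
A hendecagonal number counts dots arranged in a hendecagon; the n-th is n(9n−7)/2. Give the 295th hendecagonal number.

295·(9·295 − 7)/2 = 295·2648/2 = 295·1324 = 390580.

390580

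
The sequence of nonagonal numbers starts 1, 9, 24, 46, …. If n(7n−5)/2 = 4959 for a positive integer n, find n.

Set n(7n−5)/2 = 4959, giving 7n² − 5n − 9918 = 0.
So n = (5 + 527) / 14 = 532/14 = 38.

38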